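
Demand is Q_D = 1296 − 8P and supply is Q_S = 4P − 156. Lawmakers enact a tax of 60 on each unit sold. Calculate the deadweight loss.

4800

In inverse form: demand P = 162 − 0.125Q, supply P = 39 + 0.25Q.
Competitive equilibrium: 162 − 0.125Q = 39 + 0.25Q → Q* = 328, P* = 121.
With the tax, the buyer price exceeds the seller price by 60: (162 − 0.125Q) − (39 + 0.25Q) = 60 → Q' = 168.
ΔQ = 328 − 168 = 160; the wedge equals the tax, 60.
The triangle = ½ × 160 × 60 = 4800.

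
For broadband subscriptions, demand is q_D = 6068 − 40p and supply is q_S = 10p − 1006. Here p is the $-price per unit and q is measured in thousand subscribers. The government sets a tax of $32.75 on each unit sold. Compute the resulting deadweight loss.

In inverse form: demand p = 151.7 − 0.025q, supply p = 100.6 + 0.1q.
Competitive equilibrium: 151.7 − 0.025q = 100.6 + 0.1q → q* = 408.8, p* = 141.48.
With the tax, the buyer price exceeds the seller price by 32.75: (151.7 − 0.025q) − (100.6 + 0.1q) = 32.75 → q' = 146.8.
Δq = 408.8 − 146.8 = 262; the wedge equals the tax, 32.75.
DWL = ½ × 262 × 32.75 = $4290.25 thousand.

$4290.25 thousand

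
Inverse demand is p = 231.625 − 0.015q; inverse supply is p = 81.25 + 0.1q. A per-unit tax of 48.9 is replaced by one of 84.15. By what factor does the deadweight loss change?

2.961

Competitive equilibrium: 231.625 − 0.015q = 81.25 + 0.1q → q* = 1307.6087, p* = 212.0109.
For a per-unit tax t: Δq = t/0.115, so DWL = ½·t·(t/0.115) = t²/0.23.
At t = 48.9: DWL = 10396.565. At t = 84.15: DWL = 30787.924.
Ratio = (84.15/48.9)² = 2.961.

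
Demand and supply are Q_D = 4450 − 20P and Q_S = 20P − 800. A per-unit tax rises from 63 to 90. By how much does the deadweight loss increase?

20655

In inverse form: demand P = 222.5 − 0.05Q, supply P = 40 + 0.05Q.
Competitive equilibrium: 222.5 − 0.05Q = 40 + 0.05Q → Q* = 1825, P* = 131.25.
For a per-unit tax t: ΔQ = t/0.1, so DWL = ½·t·(t/0.1) = t²/0.2.
At t = 63: DWL = 19845. At t = 90: DWL = 40500.
Increase = 40500 − 19845 = 20655.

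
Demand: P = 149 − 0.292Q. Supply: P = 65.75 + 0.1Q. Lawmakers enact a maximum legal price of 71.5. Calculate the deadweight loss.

Competitive equilibrium: 149 − 0.292Q = 65.75 + 0.1Q → Q* = 212.3724, P* = 86.9872.
At the ceiling P = 71.5, quantity supplied = (71.5 − 65.75)/0.1 = 57.5.
Willingness to pay at Q' = 57.5: 149 − 0.292·57.5 = 132.21.
ΔQ = 212.3724 − 57.5 = 154.8724; wedge = 132.21 − 71.5 = 60.71.
The triangle = ½ × 154.8724 × 60.71 = 4701.15.

4701.15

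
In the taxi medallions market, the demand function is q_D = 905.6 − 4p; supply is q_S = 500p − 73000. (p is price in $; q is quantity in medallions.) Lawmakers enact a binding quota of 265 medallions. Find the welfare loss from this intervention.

In inverse form: demand p = 226.4 − 0.25q, supply p = 146 + 0.002q.
Competitive equilibrium: 226.4 − 0.25q = 146 + 0.002q → q* = 319.0476, p* = 146.6381.
At q = 265: demand price = 226.4 − 0.25·265 = 160.15; supply price = 146 + 0.002·265 = 146.53.
Δq = 319.0476 − 265 = 54.0476; wedge = 160.15 − 146.53 = 13.62.
The triangle = ½ × 54.0476 × 13.62 = $368.06.

$368.06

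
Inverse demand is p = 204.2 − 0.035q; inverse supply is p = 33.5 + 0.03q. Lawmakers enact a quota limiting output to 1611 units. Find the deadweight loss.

Competitive equilibrium: 204.2 − 0.035q = 33.5 + 0.03q → q* = 2626.1538, p* = 112.2846.
At q = 1611: demand price = 204.2 − 0.035·1611 = 147.815; supply price = 33.5 + 0.03·1611 = 81.83.
Δq = 2626.1538 − 1611 = 1015.1538; wedge = 147.815 − 81.83 = 65.985.
The triangle = ½ × 1015.1538 × 65.985 = 33492.46.

33492.46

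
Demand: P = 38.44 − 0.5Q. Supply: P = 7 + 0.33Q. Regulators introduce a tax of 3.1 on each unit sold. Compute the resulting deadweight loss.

Competitive equilibrium: 38.44 − 0.5Q = 7 + 0.33Q → Q* = 37.8795, P* = 19.5002.
With the tax, the buyer price exceeds the seller price by 3.1: (38.44 − 0.5Q) − (7 + 0.33Q) = 3.1 → Q' = 34.1446.
ΔQ = 37.8795 − 34.1446 = 3.7349; the wedge equals the tax, 3.1.
Welfare loss = ½ × 3.7349 × 3.1 = 5.79.

5.79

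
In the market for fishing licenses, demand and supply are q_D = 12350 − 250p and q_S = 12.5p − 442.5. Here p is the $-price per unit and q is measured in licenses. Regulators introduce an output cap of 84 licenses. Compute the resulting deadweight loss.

In inverse form: demand p = 49.4 − 0.004q, supply p = 35.4 + 0.08q.
Competitive equilibrium: 49.4 − 0.004q = 35.4 + 0.08q → q* = 166.6667, p* = 48.7333.
At q = 84: demand price = 49.4 − 0.004·84 = 49.064; supply price = 35.4 + 0.08·84 = 42.12.
Δq = 166.6667 − 84 = 82.6667; wedge = 49.064 − 42.12 = 6.944.
Deadweight loss = ½ × 82.6667 × 6.944 = $287.02.

$287.02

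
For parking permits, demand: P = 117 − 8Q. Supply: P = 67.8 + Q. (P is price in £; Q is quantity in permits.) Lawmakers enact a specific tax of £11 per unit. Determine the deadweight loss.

Competitive equilibrium: 117 − 8Q = 67.8 + Q → Q* = 5.4667, P* = 73.2667.
With the tax, the buyer price exceeds the seller price by 11: (117 − 8Q) − (67.8 + Q) = 11 → Q' = 4.2444.
ΔQ = 5.4667 − 4.2444 = 1.2223; the wedge equals the tax, 11.
DWL = ½ × 1.2223 × 11 = £6.72.

£6.72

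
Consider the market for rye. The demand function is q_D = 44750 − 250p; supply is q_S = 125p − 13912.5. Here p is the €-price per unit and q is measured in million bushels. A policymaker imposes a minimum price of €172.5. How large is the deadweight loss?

In inverse form: demand p = 179 − 0.004q, supply p = 111.3 + 0.008q.
Competitive equilibrium: 179 − 0.004q = 111.3 + 0.008q → q* = 5641.6667, p* = 156.4333.
At the floor p = 172.5, quantity demanded = (179 − 172.5)/0.004 = 1625.
Sellers' marginal cost at q' = 1625: 111.3 + 0.008·1625 = 124.3.
Δq = 5641.6667 − 1625 = 4016.6667; wedge = 172.5 − 124.3 = 48.2.
Welfare loss = ½ × 4016.6667 × 48.2 = €96801.67 million.

€96801.67 million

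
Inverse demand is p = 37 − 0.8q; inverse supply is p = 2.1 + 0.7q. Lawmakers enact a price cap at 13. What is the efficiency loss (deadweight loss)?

44.41

Competitive equilibrium: 37 − 0.8q = 2.1 + 0.7q → q* = 23.2667, p* = 18.3867.
At the ceiling p = 13, quantity supplied = (13 − 2.1)/0.7 = 15.5714.
Willingness to pay at q' = 15.5714: 37 − 0.8·15.5714 = 24.5429.
Δq = 23.2667 − 15.5714 = 7.6953; wedge = 24.5429 − 13 = 11.5429.
Deadweight loss = ½ × 7.6953 × 11.5429 = 44.41.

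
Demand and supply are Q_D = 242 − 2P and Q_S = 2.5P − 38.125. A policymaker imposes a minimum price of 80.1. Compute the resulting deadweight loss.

In inverse form: demand P = 121 − 0.5Q, supply P = 15.25 + 0.4Q.
Competitive equilibrium: 121 − 0.5Q = 15.25 + 0.4Q → Q* = 117.5, P* = 62.25.
At the floor P = 80.1, quantity demanded = (121 − 80.1)/0.5 = 81.8.
Sellers' marginal cost at Q' = 81.8: 15.25 + 0.4·81.8 = 47.97.
ΔQ = 117.5 − 81.8 = 35.7; wedge = 80.1 − 47.97 = 32.13.
Deadweight loss = ½ × 35.7 × 32.13 = 573.52.

573.52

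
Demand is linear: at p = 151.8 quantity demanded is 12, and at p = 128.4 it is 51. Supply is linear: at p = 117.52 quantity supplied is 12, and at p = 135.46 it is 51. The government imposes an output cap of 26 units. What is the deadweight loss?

Demand slope = (128.4 − 151.8)/(51 − 12) = −0.6, so p = 159 − 0.6q.
Supply slope = (135.46 − 117.52)/(51 − 12) = 0.46, so p = 112 + 0.46q.
Competitive equilibrium: 159 − 0.6q = 112 + 0.46q → q* = 44.3396, p* = 132.3962.
At q = 26: demand price = 159 − 0.6·26 = 143.4; supply price = 112 + 0.46·26 = 123.96.
Δq = 44.3396 − 26 = 18.3396; wedge = 143.4 − 123.96 = 19.44.
The triangle = ½ × 18.3396 × 19.44 = 178.26.

178.26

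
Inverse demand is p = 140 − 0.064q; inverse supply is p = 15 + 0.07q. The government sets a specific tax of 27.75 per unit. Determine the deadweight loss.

2873.37

Competitive equilibrium: 140 − 0.064q = 15 + 0.07q → q* = 932.8358, p* = 80.2985.
With the tax, the buyer price exceeds the seller price by 27.75: (140 − 0.064q) − (15 + 0.07q) = 27.75 → q' = 725.7463.
Δq = 932.8358 − 725.7463 = 207.0895; the wedge equals the tax, 27.75.
Deadweight loss = ½ × 207.0895 × 27.75 = 2873.37.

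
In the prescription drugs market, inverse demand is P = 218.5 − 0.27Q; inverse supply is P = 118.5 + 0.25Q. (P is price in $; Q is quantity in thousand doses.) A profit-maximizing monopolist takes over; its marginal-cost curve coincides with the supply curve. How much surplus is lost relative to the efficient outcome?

Competitive equilibrium: 218.5 − 0.27Q = 118.5 + 0.25Q → Q* = 192.3077, P* = 166.5769.
Marginal revenue: MR = 218.5 − 0.54Q. Set MR = MC: 218.5 − 0.54Q = 118.5 + 0.25Q → Q_m = 126.5823.
Price P_m = 218.5 − 0.27·126.5823 = 184.3228; MC(Q_m) = 118.5 + 0.25·126.5823 = 150.1456.
Competitive Q* = 192.3077, so ΔQ = 65.7254; wedge = 184.3228 − 150.1456 = 34.1772.
Deadweight loss = ½ × 65.7254 × 34.1772 = $1123.16 thousand.

$1123.16 thousand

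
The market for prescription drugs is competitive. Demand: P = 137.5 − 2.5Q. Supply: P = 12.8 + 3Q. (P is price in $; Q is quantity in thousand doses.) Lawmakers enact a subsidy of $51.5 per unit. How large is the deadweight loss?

$241.11 thousand

Competitive equilibrium: 137.5 − 2.5Q = 12.8 + 3Q → Q* = 22.67273, P* = 80.81818.
The subsidy lowers effective supply by 51.5: P = 3Q − 38.7.
New quantity: 137.5 − 2.5Q = 3Q − 38.7 → Q' = 32.03636.
Overproduction ΔQ = 32.03636 − 22.67273 = 9.36363; wedge = subsidy = 51.5.
Welfare loss = ½ × 9.36363 × 51.5 = $241.11 thousand.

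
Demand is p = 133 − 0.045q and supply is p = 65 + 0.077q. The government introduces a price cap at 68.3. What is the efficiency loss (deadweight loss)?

Competitive equilibrium: 133 − 0.045q = 65 + 0.077q → q* = 557.377, p* = 107.918.
At the ceiling p = 68.3, quantity supplied = (68.3 − 65)/0.077 = 42.8571.
Willingness to pay at q' = 42.8571: 133 − 0.045·42.8571 = 131.0714.
Δq = 557.377 − 42.8571 = 514.5199; wedge = 131.0714 − 68.3 = 62.7714.
The triangle = ½ × 514.5199 × 62.7714 = 16148.57.

16148.57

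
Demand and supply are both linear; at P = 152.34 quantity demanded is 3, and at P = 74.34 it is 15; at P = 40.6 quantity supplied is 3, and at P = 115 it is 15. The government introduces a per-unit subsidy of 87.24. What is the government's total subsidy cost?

1628.57

Demand slope = (74.34 − 152.34)/(15 − 3) = −6.5, so P = 171.84 − 6.5Q.
Supply slope = (115 − 40.6)/(15 − 3) = 6.2, so P = 22 + 6.2Q.
Competitive equilibrium: 171.84 − 6.5Q = 22 + 6.2Q → Q* = 11.7984, P* = 95.1502.
The subsidy lowers effective supply by 87.24: P = 6.2Q − 65.24.
New quantity: 171.84 − 6.5Q = 6.2Q − 65.24 → Q' = 18.6677.
Total subsidy cost = 87.24 × 18.6677 = 1628.57.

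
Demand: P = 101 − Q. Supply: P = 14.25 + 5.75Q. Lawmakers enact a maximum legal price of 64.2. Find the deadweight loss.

Competitive equilibrium: 101 − Q = 14.25 + 5.75Q → Q* = 12.8519, P* = 88.1481.
At the ceiling P = 64.2, quantity supplied = (64.2 − 14.25)/5.75 = 8.687.
Willingness to pay at Q' = 8.687: 101 − 1·8.687 = 92.313.
ΔQ = 12.8519 − 8.687 = 4.1649; wedge = 92.313 − 64.2 = 28.113.
Welfare loss = ½ × 4.1649 × 28.113 = 58.54.

58.54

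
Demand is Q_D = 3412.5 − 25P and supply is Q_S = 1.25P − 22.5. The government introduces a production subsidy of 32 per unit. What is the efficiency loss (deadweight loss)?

609.52

In inverse form: demand P = 136.5 − 0.04Q, supply P = 18 + 0.8Q.
Competitive equilibrium: 136.5 − 0.04Q = 18 + 0.8Q → Q* = 141.0714, P* = 130.8571.
The subsidy lowers effective supply by 32: P = 0.8Q − 14.
New quantity: 136.5 − 0.04Q = 0.8Q − 14 → Q' = 179.1667.
Overproduction ΔQ = 179.1667 − 141.0714 = 38.0953; wedge = subsidy = 32.
Deadweight loss = ½ × 38.0953 × 32 = 609.52.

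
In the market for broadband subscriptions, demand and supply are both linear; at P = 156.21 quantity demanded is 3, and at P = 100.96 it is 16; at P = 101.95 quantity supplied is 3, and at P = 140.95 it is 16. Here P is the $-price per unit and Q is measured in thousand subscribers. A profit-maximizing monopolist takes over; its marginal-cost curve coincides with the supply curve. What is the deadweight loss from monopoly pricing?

$54.42 thousand

Demand slope = (100.96 − 156.21)/(16 − 3) = −4.25, so P = 168.96 − 4.25Q.
Supply slope = (140.95 − 101.95)/(16 − 3) = 3, so P = 92.95 + 3Q.
Competitive equilibrium: 168.96 − 4.25Q = 92.95 + 3Q → Q* = 10.4841, P* = 124.4024.
Marginal revenue: MR = 168.96 − 8.5Q. Set MR = MC: 168.96 − 8.5Q = 92.95 + 3Q → Q_m = 6.6096.
Price P_m = 168.96 − 4.25·6.6096 = 140.8692; MC(Q_m) = 92.95 + 3·6.6096 = 112.7788.
Competitive Q* = 10.4841, so ΔQ = 3.8745; wedge = 140.8692 − 112.7788 = 28.0904.
Welfare loss = ½ × 3.8745 × 28.0904 = $54.42 thousand.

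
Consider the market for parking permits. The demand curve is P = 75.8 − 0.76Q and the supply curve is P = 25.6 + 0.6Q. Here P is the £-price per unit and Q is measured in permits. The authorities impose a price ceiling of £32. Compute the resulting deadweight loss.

£468.39

Competitive equilibrium: 75.8 − 0.76Q = 25.6 + 0.6Q → Q* = 36.9118, P* = 47.7471.
At the ceiling P = 32, quantity supplied = (32 − 25.6)/0.6 = 10.6667.
Willingness to pay at Q' = 10.6667: 75.8 − 0.76·10.6667 = 67.6933.
ΔQ = 36.9118 − 10.6667 = 26.2451; wedge = 67.6933 − 32 = 35.6933.
Welfare loss = ½ × 26.2451 × 35.6933 = £468.39.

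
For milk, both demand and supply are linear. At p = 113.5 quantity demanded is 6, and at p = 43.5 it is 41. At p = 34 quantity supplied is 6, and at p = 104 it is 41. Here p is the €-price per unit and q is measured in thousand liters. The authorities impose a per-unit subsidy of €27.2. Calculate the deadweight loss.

€92.48 thousand

Demand slope = (43.5 − 113.5)/(41 − 6) = −2, so p = 125.5 − 2q.
Supply slope = (104 − 34)/(41 − 6) = 2, so p = 22 + 2q.
Competitive equilibrium: 125.5 − 2q = 22 + 2q → q* = 25.875, p* = 73.75.
The subsidy lowers effective supply by 27.2: p = 2q − 5.2.
New quantity: 125.5 − 2q = 2q − 5.2 → q' = 32.675.
Overproduction Δq = 32.675 − 25.875 = 6.8; wedge = subsidy = 27.2.
The triangle = ½ × 6.8 × 27.2 = €92.48 thousand.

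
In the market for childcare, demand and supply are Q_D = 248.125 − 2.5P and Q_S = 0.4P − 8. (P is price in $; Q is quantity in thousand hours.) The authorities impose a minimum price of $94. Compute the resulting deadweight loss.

In inverse form: demand P = 99.25 − 0.4Q, supply P = 20 + 2.5Q.
Competitive equilibrium: 99.25 − 0.4Q = 20 + 2.5Q → Q* = 27.3276, P* = 88.319.
At the floor P = 94, quantity demanded = (99.25 − 94)/0.4 = 13.125.
Sellers' marginal cost at Q' = 13.125: 20 + 2.5·13.125 = 52.8125.
ΔQ = 27.3276 − 13.125 = 14.2026; wedge = 94 − 52.8125 = 41.1875.
The triangle = ½ × 14.2026 × 41.1875 = $292.48 thousand.

$292.48 thousand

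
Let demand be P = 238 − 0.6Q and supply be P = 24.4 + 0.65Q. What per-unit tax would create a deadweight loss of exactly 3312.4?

Competitive equilibrium: 238 − 0.6Q = 24.4 + 0.65Q → Q* = 170.88, P* = 135.472.
A tax t gives ΔQ = t/1.25 and wedge t, so DWL = t²/2.5.
t²/2.5 = 3312.4 → t² = 8281 → t = 91.

91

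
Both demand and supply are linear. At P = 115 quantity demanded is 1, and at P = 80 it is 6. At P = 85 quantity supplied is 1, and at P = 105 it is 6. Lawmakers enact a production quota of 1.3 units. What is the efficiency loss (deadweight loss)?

Demand slope = (80 − 115)/(6 − 1) = −7, so P = 122 − 7Q.
Supply slope = (105 − 85)/(6 − 1) = 4, so P = 81 + 4Q.
Competitive equilibrium: 122 − 7Q = 81 + 4Q → Q* = 3.7273, P* = 95.9091.
At Q = 1.3: demand price = 122 − 7·1.3 = 112.9; supply price = 81 + 4·1.3 = 86.2.
ΔQ = 3.7273 − 1.3 = 2.4273; wedge = 112.9 − 86.2 = 26.7.
The triangle = ½ × 2.4273 × 26.7 = 32.40.

32.40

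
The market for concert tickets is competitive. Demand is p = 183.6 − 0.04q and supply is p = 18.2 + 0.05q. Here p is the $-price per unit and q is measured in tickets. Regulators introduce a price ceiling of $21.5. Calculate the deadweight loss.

$141263.84

Competitive equilibrium: 183.6 − 0.04q = 18.2 + 0.05q → q* = 1837.7778, p* = 110.0889.
At the ceiling p = 21.5, quantity supplied = (21.5 − 18.2)/0.05 = 66.
Willingness to pay at q' = 66: 183.6 − 0.04·66 = 180.96.
Δq = 1837.7778 − 66 = 1771.7778; wedge = 180.96 − 21.5 = 159.46.
Welfare loss = ½ × 1771.7778 × 159.46 = $141263.84.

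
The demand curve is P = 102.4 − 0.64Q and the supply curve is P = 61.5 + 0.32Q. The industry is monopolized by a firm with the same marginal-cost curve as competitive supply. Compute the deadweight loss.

Competitive equilibrium: 102.4 − 0.64Q = 61.5 + 0.32Q → Q* = 42.6042, P* = 75.1333.
Marginal revenue: MR = 102.4 − 1.28Q. Set MR = MC: 102.4 − 1.28Q = 61.5 + 0.32Q → Q_m = 25.5625.
Price P_m = 102.4 − 0.64·25.5625 = 86.04; MC(Q_m) = 61.5 + 0.32·25.5625 = 69.68.
Competitive Q* = 42.6042, so ΔQ = 17.0417; wedge = 86.04 − 69.68 = 16.36.
DWL = ½ × 17.0417 × 16.36 = 139.40.

139.40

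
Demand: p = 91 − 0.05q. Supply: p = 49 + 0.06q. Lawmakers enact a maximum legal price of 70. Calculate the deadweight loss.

55.68

Competitive equilibrium: 91 − 0.05q = 49 + 0.06q → q* = 381.8182, p* = 71.9091.
At the ceiling p = 70, quantity supplied = (70 − 49)/0.06 = 350.
Willingness to pay at q' = 350: 91 − 0.05·350 = 73.5.
Δq = 381.8182 − 350 = 31.8182; wedge = 73.5 − 70 = 3.5.
Welfare loss = ½ × 31.8182 × 3.5 = 55.68.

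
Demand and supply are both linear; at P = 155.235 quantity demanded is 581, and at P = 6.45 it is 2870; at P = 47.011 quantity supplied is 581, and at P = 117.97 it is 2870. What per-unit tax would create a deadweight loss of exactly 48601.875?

96.6

Demand slope = (6.45 − 155.235)/(2870 − 581) = −0.065, so P = 193 − 0.065Q.
Supply slope = (117.97 − 47.011)/(2870 − 581) = 0.031, so P = 29 + 0.031Q.
Competitive equilibrium: 193 − 0.065Q = 29 + 0.031Q → Q* = 1708.3333, P* = 81.9583.
A tax t gives ΔQ = t/0.096 and wedge t, so DWL = t²/0.192.
t²/0.192 = 48601.875 → t² = 9331.56 → t = 96.6.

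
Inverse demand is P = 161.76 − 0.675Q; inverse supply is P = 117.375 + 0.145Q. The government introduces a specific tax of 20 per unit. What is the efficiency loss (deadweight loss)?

Competitive equilibrium: 161.76 − 0.675Q = 117.375 + 0.145Q → Q* = 54.128, P* = 125.2236.
With the tax, the buyer price exceeds the seller price by 20: (161.76 − 0.675Q) − (117.375 + 0.145Q) = 20 → Q' = 29.7378.
ΔQ = 54.128 − 29.7378 = 24.3902; the wedge equals the tax, 20.
Welfare loss = ½ × 24.3902 × 20 = 243.90.

243.90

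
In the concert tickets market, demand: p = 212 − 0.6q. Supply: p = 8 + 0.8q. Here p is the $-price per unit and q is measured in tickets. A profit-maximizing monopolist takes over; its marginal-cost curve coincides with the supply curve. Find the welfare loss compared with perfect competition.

Competitive equilibrium: 212 − 0.6q = 8 + 0.8q → q* = 145.7143, p* = 124.5714.
Marginal revenue: MR = 212 − 1.2q. Set MR = MC: 212 − 1.2q = 8 + 0.8q → q_m = 102.
Price p_m = 212 − 0.6·102 = 150.8; MC(q_m) = 8 + 0.8·102 = 89.6.
Competitive q* = 145.7143, so Δq = 43.7143; wedge = 150.8 − 89.6 = 61.2.
DWL = ½ × 43.7143 × 61.2 = $1337.66.

$1337.66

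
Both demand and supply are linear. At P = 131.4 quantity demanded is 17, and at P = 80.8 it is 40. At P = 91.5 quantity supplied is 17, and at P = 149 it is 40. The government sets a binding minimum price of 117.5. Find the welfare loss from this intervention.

11.08

Demand slope = (80.8 − 131.4)/(40 − 17) = −2.2, so P = 168.8 − 2.2Q.
Supply slope = (149 − 91.5)/(40 − 17) = 2.5, so P = 49 + 2.5Q.
Competitive equilibrium: 168.8 − 2.2Q = 49 + 2.5Q → Q* = 25.4894, P* = 112.7234.
At the floor P = 117.5, quantity demanded = (168.8 − 117.5)/2.2 = 23.3182.
Sellers' marginal cost at Q' = 23.3182: 49 + 2.5·23.3182 = 107.2955.
ΔQ = 25.4894 − 23.3182 = 2.1712; wedge = 117.5 − 107.2955 = 10.2045.
Deadweight loss = ½ × 2.1712 × 10.2045 = 11.08.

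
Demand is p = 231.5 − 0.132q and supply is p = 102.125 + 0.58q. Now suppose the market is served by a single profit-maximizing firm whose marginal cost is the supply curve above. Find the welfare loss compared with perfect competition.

287.51

Competitive equilibrium: 231.5 − 0.132q = 102.125 + 0.58q → q* = 181.7065, p* = 207.5147.
Marginal revenue: MR = 231.5 − 0.264q. Set MR = MC: 231.5 − 0.264q = 102.125 + 0.58q → q_m = 153.2879.
Price p_m = 231.5 − 0.132·153.2879 = 211.266; MC(q_m) = 102.125 + 0.58·153.2879 = 191.032.
Competitive q* = 181.7065, so Δq = 28.4186; wedge = 211.266 − 191.032 = 20.234.
Welfare loss = ½ × 28.4186 × 20.234 = 287.51.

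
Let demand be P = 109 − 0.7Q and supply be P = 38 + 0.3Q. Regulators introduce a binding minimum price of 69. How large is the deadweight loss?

Competitive equilibrium: 109 − 0.7Q = 38 + 0.3Q → Q* = 71, P* = 59.3.
At the floor P = 69, quantity demanded = (109 − 69)/0.7 = 57.1429.
Sellers' marginal cost at Q' = 57.1429: 38 + 0.3·57.1429 = 55.1429.
ΔQ = 71 − 57.1429 = 13.8571; wedge = 69 − 55.1429 = 13.8571.
DWL = ½ × 13.8571 × 13.8571 = 96.01.

96.01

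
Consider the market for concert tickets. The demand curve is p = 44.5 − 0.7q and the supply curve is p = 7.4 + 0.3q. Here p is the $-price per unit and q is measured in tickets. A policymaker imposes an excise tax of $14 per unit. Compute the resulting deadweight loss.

$98

Competitive equilibrium: 44.5 − 0.7q = 7.4 + 0.3q → q* = 37.1, p* = 18.53.
With the tax, the buyer price exceeds the seller price by 14: (44.5 − 0.7q) − (7.4 + 0.3q) = 14 → q' = 23.1.
Δq = 37.1 − 23.1 = 14; the wedge equals the tax, 14.
DWL = ½ × 14 × 14 = $98.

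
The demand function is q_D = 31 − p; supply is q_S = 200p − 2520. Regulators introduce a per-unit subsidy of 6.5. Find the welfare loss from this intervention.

21.02

In inverse form: demand p = 31 − q, supply p = 12.6 + 0.005q.
Competitive equilibrium: 31 − q = 12.6 + 0.005q → q* = 18.3085, p* = 12.6915.
The subsidy lowers effective supply by 6.5: p = 6.1 + 0.005q.
New quantity: 31 − q = 6.1 + 0.005q → q' = 24.7761.
Overproduction Δq = 24.7761 − 18.3085 = 6.4676; wedge = subsidy = 6.5.
Welfare loss = ½ × 6.4676 × 6.5 = 21.02.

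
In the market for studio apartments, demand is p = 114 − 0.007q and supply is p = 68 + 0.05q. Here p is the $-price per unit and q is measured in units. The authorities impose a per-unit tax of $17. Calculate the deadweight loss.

Competitive equilibrium: 114 − 0.007q = 68 + 0.05q → q* = 807.0175, p* = 108.3509.
With the tax, the buyer price exceeds the seller price by 17: (114 − 0.007q) − (68 + 0.05q) = 17 → q' = 508.7719.
Δq = 807.0175 − 508.7719 = 298.2456; the wedge equals the tax, 17.
The triangle = ½ × 298.2456 × 17 = $2535.09.

$2535.09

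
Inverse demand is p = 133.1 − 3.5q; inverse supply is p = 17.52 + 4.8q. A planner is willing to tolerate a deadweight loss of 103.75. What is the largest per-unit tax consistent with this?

Competitive equilibrium: 133.1 − 3.5q = 17.52 + 4.8q → q* = 13.9253, p* = 84.3614.
A tax t gives Δq = t/8.3 and wedge t, so DWL = t²/16.6.
t²/16.6 = 103.75 → t² = 1722.25 → t = 41.5.

41.5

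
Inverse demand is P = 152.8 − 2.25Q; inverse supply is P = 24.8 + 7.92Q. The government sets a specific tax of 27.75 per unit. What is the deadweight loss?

Competitive equilibrium: 152.8 − 2.25Q = 24.8 + 7.92Q → Q* = 12.586, P* = 124.4814.
With the tax, the buyer price exceeds the seller price by 27.75: (152.8 − 2.25Q) − (24.8 + 7.92Q) = 27.75 → Q' = 9.8574.
ΔQ = 12.586 − 9.8574 = 2.7286; the wedge equals the tax, 27.75.
Welfare loss = ½ × 2.7286 × 27.75 = 37.86.

37.86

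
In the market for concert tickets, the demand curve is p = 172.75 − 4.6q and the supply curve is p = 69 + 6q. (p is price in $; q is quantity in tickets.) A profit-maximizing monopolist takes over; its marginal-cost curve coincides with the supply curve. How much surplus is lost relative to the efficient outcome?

$46.50

Competitive equilibrium: 172.75 − 4.6q = 69 + 6q → q* = 9.7877, p* = 127.7264.
Marginal revenue: MR = 172.75 − 9.2q. Set MR = MC: 172.75 − 9.2q = 69 + 6q → q_m = 6.8257.
Price p_m = 172.75 − 4.6·6.8257 = 141.3518; MC(q_m) = 69 + 6·6.8257 = 109.9542.
Competitive q* = 9.7877, so Δq = 2.962; wedge = 141.3518 − 109.9542 = 31.3976.
The triangle = ½ × 2.962 × 31.3976 = $46.50.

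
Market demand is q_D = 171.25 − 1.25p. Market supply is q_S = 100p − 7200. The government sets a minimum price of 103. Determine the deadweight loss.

577.06

In inverse form: demand p = 137 − 0.8q, supply p = 72 + 0.01q.
Competitive equilibrium: 137 − 0.8q = 72 + 0.01q → q* = 80.2469, p* = 72.8025.
At the floor p = 103, quantity demanded = (137 − 103)/0.8 = 42.5.
Sellers' marginal cost at q' = 42.5: 72 + 0.01·42.5 = 72.425.
Δq = 80.2469 − 42.5 = 37.7469; wedge = 103 − 72.425 = 30.575.
Welfare loss = ½ × 37.7469 × 30.575 = 577.06.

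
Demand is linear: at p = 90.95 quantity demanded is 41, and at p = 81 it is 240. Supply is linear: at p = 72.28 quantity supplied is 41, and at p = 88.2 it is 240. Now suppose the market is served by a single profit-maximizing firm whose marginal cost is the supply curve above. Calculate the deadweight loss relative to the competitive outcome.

170.94

Demand slope = (81 − 90.95)/(240 − 41) = −0.05, so p = 93 − 0.05q.
Supply slope = (88.2 − 72.28)/(240 − 41) = 0.08, so p = 69 + 0.08q.
Competitive equilibrium: 93 − 0.05q = 69 + 0.08q → q* = 184.6154, p* = 83.7692.
Marginal revenue: MR = 93 − 0.1q. Set MR = MC: 93 − 0.1q = 69 + 0.08q → q_m = 133.3333.
Price p_m = 93 − 0.05·133.3333 = 86.3333; MC(q_m) = 69 + 0.08·133.3333 = 79.6667.
Competitive q* = 184.6154, so Δq = 51.2821; wedge = 86.3333 − 79.6667 = 6.6666.
DWL = ½ × 51.2821 × 6.6666 = 170.94.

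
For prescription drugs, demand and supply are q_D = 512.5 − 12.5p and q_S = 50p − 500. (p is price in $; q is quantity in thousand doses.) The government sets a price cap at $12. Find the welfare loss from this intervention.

$2205 thousand

In inverse form: demand p = 41 − 0.08q, supply p = 10 + 0.02q.
Competitive equilibrium: 41 − 0.08q = 10 + 0.02q → q* = 310, p* = 16.2.
At the ceiling p = 12, quantity supplied = (12 − 10)/0.02 = 100.
Willingness to pay at q' = 100: 41 − 0.08·100 = 33.
Δq = 310 − 100 = 210; wedge = 33 − 12 = 21.
DWL = ½ × 210 × 21 = $2205 thousand.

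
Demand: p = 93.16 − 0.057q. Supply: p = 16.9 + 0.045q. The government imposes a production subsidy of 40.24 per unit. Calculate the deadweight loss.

Competitive equilibrium: 93.16 − 0.057q = 16.9 + 0.045q → q* = 747.6471, p* = 50.5441.
The subsidy lowers effective supply by 40.24: p = 0.045q − 23.34.
New quantity: 93.16 − 0.057q = 0.045q − 23.34 → q' = 1142.1569.
Overproduction Δq = 1142.1569 − 747.6471 = 394.5098; wedge = subsidy = 40.24.
The triangle = ½ × 394.5098 × 40.24 = 7937.54.

7937.54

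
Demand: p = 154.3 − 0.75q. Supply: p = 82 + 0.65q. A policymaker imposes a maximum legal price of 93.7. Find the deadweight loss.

Competitive equilibrium: 154.3 − 0.75q = 82 + 0.65q → q* = 51.6429, p* = 115.5679.
At the ceiling p = 93.7, quantity supplied = (93.7 − 82)/0.65 = 18.
Willingness to pay at q' = 18: 154.3 − 0.75·18 = 140.8.
Δq = 51.6429 − 18 = 33.6429; wedge = 140.8 − 93.7 = 47.1.
Deadweight loss = ½ × 33.6429 × 47.1 = 792.29.

792.29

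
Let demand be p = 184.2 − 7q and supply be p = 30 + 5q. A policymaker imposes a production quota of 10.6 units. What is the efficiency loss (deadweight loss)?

Competitive equilibrium: 184.2 − 7q = 30 + 5q → q* = 12.85, p* = 94.25.
At q = 10.6: demand price = 184.2 − 7·10.6 = 110; supply price = 30 + 5·10.6 = 83.
Δq = 12.85 − 10.6 = 2.25; wedge = 110 − 83 = 27.
DWL = ½ × 2.25 × 27 = 30.375.

30.375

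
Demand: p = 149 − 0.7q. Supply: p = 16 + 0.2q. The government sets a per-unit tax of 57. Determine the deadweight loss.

1805

Competitive equilibrium: 149 − 0.7q = 16 + 0.2q → q* = 147.7778, p* = 45.5556.
With the tax, the buyer price exceeds the seller price by 57: (149 − 0.7q) − (16 + 0.2q) = 57 → q' = 84.4444.
Δq = 147.7778 − 84.4444 = 63.3334; the wedge equals the tax, 57.
Welfare loss = ½ × 63.3334 × 57 = 1805.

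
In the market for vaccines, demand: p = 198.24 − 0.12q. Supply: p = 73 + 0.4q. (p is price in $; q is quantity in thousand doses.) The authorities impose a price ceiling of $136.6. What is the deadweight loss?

Competitive equilibrium: 198.24 − 0.12q = 73 + 0.4q → q* = 240.8462, p* = 169.3385.
At the ceiling p = 136.6, quantity supplied = (136.6 − 73)/0.4 = 159.
Willingness to pay at q' = 159: 198.24 − 0.12·159 = 179.16.
Δq = 240.8462 − 159 = 81.8462; wedge = 179.16 − 136.6 = 42.56.
Welfare loss = ½ × 81.8462 × 42.56 = $1741.69 thousand.

$1741.69 thousand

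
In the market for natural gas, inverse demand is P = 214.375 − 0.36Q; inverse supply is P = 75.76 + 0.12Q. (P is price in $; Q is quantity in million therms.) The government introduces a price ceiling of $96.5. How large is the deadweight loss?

$3226.54 million

Competitive equilibrium: 214.375 − 0.36Q = 75.76 + 0.12Q → Q* = 288.7813, P* = 110.4138.
At the ceiling P = 96.5, quantity supplied = (96.5 − 75.76)/0.12 = 172.8333.
Willingness to pay at Q' = 172.8333: 214.375 − 0.36·172.8333 = 152.155.
ΔQ = 288.7813 − 172.8333 = 115.948; wedge = 152.155 − 96.5 = 55.655.
The triangle = ½ × 115.948 × 55.655 = $3226.54 million.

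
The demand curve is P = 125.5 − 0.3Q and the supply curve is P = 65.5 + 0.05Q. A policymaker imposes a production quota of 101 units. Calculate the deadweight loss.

868.03

Competitive equilibrium: 125.5 − 0.3Q = 65.5 + 0.05Q → Q* = 171.4286, P* = 74.0714.
At Q = 101: demand price = 125.5 − 0.3·101 = 95.2; supply price = 65.5 + 0.05·101 = 70.55.
ΔQ = 171.4286 − 101 = 70.4286; wedge = 95.2 − 70.55 = 24.65.
DWL = ½ × 70.4286 × 24.65 = 868.03.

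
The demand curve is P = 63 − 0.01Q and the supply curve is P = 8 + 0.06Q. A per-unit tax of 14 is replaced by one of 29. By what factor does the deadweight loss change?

4.291

Competitive equilibrium: 63 − 0.01Q = 8 + 0.06Q → Q* = 785.7143, P* = 55.1429.
For a per-unit tax t: ΔQ = t/0.07, so DWL = ½·t·(t/0.07) = t²/0.14.
At t = 14: DWL = 1400. At t = 29: DWL = 6007.143.
Ratio = (29/14)² = 4.291.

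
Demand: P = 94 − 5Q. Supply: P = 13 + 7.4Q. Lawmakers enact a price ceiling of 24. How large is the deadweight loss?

157.85

Competitive equilibrium: 94 − 5Q = 13 + 7.4Q → Q* = 6.5323, P* = 61.3387.
At the ceiling P = 24, quantity supplied = (24 − 13)/7.4 = 1.4865.
Willingness to pay at Q' = 1.4865: 94 − 5·1.4865 = 86.5675.
ΔQ = 6.5323 − 1.4865 = 5.0458; wedge = 86.5675 − 24 = 62.5675.
The triangle = ½ × 5.0458 × 62.5675 = 157.85.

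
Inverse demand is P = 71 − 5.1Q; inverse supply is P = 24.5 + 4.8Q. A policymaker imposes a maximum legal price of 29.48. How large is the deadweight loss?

66.29

Competitive equilibrium: 71 − 5.1Q = 24.5 + 4.8Q → Q* = 4.697, P* = 47.0455.
At the ceiling P = 29.48, quantity supplied = (29.48 − 24.5)/4.8 = 1.0375.
Willingness to pay at Q' = 1.0375: 71 − 5.1·1.0375 = 65.7088.
ΔQ = 4.697 − 1.0375 = 3.6595; wedge = 65.7088 − 29.48 = 36.2288.
Deadweight loss = ½ × 3.6595 × 36.2288 = 66.29.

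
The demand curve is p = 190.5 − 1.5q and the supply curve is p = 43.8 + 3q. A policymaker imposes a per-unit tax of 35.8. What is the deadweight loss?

Competitive equilibrium: 190.5 − 1.5q = 43.8 + 3q → q* = 32.6, p* = 141.6.
With the tax, the buyer price exceeds the seller price by 35.8: (190.5 − 1.5q) − (43.8 + 3q) = 35.8 → q' = 24.64444.
Δq = 32.6 − 24.64444 = 7.95556; the wedge equals the tax, 35.8.
The triangle = ½ × 7.95556 × 35.8 = 142.40.

142.40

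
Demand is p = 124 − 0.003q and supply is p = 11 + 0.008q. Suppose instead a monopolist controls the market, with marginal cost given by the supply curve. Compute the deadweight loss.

26651.44

Competitive equilibrium: 124 − 0.003q = 11 + 0.008q → q* = 10272.727273, p* = 93.181818.
Marginal revenue: MR = 124 − 0.006q. Set MR = MC: 124 − 0.006q = 11 + 0.008q → q_m = 8071.428571.
Price p_m = 124 − 0.003·8071.428571 = 99.785714; MC(q_m) = 11 + 0.008·8071.428571 = 75.571429.
Competitive q* = 10272.727273, so Δq = 2201.298702; wedge = 99.785714 − 75.571429 = 24.214285.
Welfare loss = ½ × 2201.298702 × 24.214285 = 26651.44.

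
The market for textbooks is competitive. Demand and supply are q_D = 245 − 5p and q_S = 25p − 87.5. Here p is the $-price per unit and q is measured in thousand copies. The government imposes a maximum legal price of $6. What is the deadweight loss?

$1938.02 thousand

In inverse form: demand p = 49 − 0.2q, supply p = 3.5 + 0.04q.
Competitive equilibrium: 49 − 0.2q = 3.5 + 0.04q → q* = 189.5833, p* = 11.0833.
At the ceiling p = 6, quantity supplied = (6 − 3.5)/0.04 = 62.5.
Willingness to pay at q' = 62.5: 49 − 0.2·62.5 = 36.5.
Δq = 189.5833 − 62.5 = 127.0833; wedge = 36.5 − 6 = 30.5.
Deadweight loss = ½ × 127.0833 × 30.5 = $1938.02 thousand.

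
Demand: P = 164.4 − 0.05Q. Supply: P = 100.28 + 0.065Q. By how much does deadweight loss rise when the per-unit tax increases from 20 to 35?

3586.96

Competitive equilibrium: 164.4 − 0.05Q = 100.28 + 0.065Q → Q* = 557.5652, P* = 136.5217.
For a per-unit tax t: ΔQ = t/0.115, so DWL = ½·t·(t/0.115) = t²/0.23.
At t = 20: DWL = 1739.13. At t = 35: DWL = 5326.087.
Increase = 5326.087 − 1739.13 = 3586.96.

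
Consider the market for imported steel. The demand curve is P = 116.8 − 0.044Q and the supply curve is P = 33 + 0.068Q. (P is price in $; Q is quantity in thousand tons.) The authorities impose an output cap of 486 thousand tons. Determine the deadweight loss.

$3850.35 thousand

Competitive equilibrium: 116.8 − 0.044Q = 33 + 0.068Q → Q* = 748.2143, P* = 83.8786.
At Q = 486: demand price = 116.8 − 0.044·486 = 95.416; supply price = 33 + 0.068·486 = 66.048.
ΔQ = 748.2143 − 486 = 262.2143; wedge = 95.416 − 66.048 = 29.368.
Deadweight loss = ½ × 262.2143 × 29.368 = $3850.35 thousand.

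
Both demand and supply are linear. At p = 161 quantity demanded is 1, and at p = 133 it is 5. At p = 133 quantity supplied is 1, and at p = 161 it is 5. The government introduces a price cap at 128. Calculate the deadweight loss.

Demand slope = (133 − 161)/(5 − 1) = −7, so p = 168 − 7q.
Supply slope = (161 − 133)/(5 − 1) = 7, so p = 126 + 7q.
Competitive equilibrium: 168 − 7q = 126 + 7q → q* = 3, p* = 147.
At the ceiling p = 128, quantity supplied = (128 − 126)/7 = 0.2857.
Willingness to pay at q' = 0.2857: 168 − 7·0.2857 = 166.0001.
Δq = 3 − 0.2857 = 2.7143; wedge = 166.0001 − 128 = 38.0001.
Welfare loss = ½ × 2.7143 × 38.0001 = 51.57.

51.57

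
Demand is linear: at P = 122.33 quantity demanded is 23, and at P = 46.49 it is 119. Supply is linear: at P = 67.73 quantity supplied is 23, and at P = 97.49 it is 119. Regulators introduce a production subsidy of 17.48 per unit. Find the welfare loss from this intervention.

Demand slope = (46.49 − 122.33)/(119 − 23) = −0.79, so P = 140.5 − 0.79Q.
Supply slope = (97.49 − 67.73)/(119 − 23) = 0.31, so P = 60.6 + 0.31Q.
Competitive equilibrium: 140.5 − 0.79Q = 60.6 + 0.31Q → Q* = 72.6364, P* = 83.1173.
The subsidy lowers effective supply by 17.48: P = 43.12 + 0.31Q.
New quantity: 140.5 − 0.79Q = 43.12 + 0.31Q → Q' = 88.5273.
Overproduction ΔQ = 88.5273 − 72.6364 = 15.8909; wedge = subsidy = 17.48.
Welfare loss = ½ × 15.8909 × 17.48 = 138.89.

138.89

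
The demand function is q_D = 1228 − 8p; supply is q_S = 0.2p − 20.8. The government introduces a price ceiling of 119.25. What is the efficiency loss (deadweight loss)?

In inverse form: demand p = 153.5 − 0.125q, supply p = 104 + 5q.
Competitive equilibrium: 153.5 − 0.125q = 104 + 5q → q* = 9.6585, p* = 152.2927.
At the ceiling p = 119.25, quantity supplied = (119.25 − 104)/5 = 3.05.
Willingness to pay at q' = 3.05: 153.5 − 0.125·3.05 = 153.1188.
Δq = 9.6585 − 3.05 = 6.6085; wedge = 153.1188 − 119.25 = 33.8688.
Deadweight loss = ½ × 6.6085 × 33.8688 = 111.91.

111.91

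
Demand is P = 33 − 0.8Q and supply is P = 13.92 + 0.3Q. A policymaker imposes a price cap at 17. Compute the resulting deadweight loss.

27.56

Competitive equilibrium: 33 − 0.8Q = 13.92 + 0.3Q → Q* = 17.3455, P* = 19.1236.
At the ceiling P = 17, quantity supplied = (17 − 13.92)/0.3 = 10.2667.
Willingness to pay at Q' = 10.2667: 33 − 0.8·10.2667 = 24.7866.
ΔQ = 17.3455 − 10.2667 = 7.0788; wedge = 24.7866 − 17 = 7.7866.
DWL = ½ × 7.0788 × 7.7866 = 27.56.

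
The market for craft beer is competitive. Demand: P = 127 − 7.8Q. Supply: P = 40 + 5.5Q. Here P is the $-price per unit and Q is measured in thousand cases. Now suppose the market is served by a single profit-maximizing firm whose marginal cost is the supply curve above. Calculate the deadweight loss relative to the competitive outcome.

$38.88 thousand

Competitive equilibrium: 127 − 7.8Q = 40 + 5.5Q → Q* = 6.54135, P* = 75.97744.
Marginal revenue: MR = 127 − 15.6Q. Set MR = MC: 127 − 15.6Q = 40 + 5.5Q → Q_m = 4.12322.
Price P_m = 127 − 7.8·4.12322 = 94.83888; MC(Q_m) = 40 + 5.5·4.12322 = 62.67771.
Competitive Q* = 6.54135, so ΔQ = 2.41813; wedge = 94.83888 − 62.67771 = 32.16117.
DWL = ½ × 2.41813 × 32.16117 = $38.88 thousand.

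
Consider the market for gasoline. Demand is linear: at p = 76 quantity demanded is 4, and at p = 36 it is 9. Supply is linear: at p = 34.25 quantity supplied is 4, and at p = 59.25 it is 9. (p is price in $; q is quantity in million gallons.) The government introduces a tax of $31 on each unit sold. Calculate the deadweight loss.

Demand slope = (36 − 76)/(9 − 4) = −8, so p = 108 − 8q.
Supply slope = (59.25 − 34.25)/(9 − 4) = 5, so p = 14.25 + 5q.
Competitive equilibrium: 108 − 8q = 14.25 + 5q → q* = 7.2115, p* = 50.3077.
With the tax, the buyer price exceeds the seller price by 31: (108 − 8q) − (14.25 + 5q) = 31 → q' = 4.8269.
Δq = 7.2115 − 4.8269 = 2.3846; the wedge equals the tax, 31.
DWL = ½ × 2.3846 × 31 = $36.96 million.

$36.96 million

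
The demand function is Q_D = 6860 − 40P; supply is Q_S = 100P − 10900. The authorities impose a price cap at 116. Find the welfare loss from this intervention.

In inverse form: demand P = 171.5 − 0.025Q, supply P = 109 + 0.01Q.
Competitive equilibrium: 171.5 − 0.025Q = 109 + 0.01Q → Q* = 1785.7143, P* = 126.8571.
At the ceiling P = 116, quantity supplied = (116 − 109)/0.01 = 700.
Willingness to pay at Q' = 700: 171.5 − 0.025·700 = 154.
ΔQ = 1785.7143 − 700 = 1085.7143; wedge = 154 − 116 = 38.
Welfare loss = ½ × 1085.7143 × 38 = 20628.57.

20628.57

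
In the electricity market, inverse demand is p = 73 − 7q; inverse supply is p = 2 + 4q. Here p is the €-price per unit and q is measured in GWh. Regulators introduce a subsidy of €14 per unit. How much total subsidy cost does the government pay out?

Competitive equilibrium: 73 − 7q = 2 + 4q → q* = 6.4545, p* = 27.8182.
The subsidy lowers effective supply by 14: p = 4q − 12.
New quantity: 73 − 7q = 4q − 12 → q' = 7.7273.
Total subsidy cost = 14 × 7.7273 = €108.18.

€108.18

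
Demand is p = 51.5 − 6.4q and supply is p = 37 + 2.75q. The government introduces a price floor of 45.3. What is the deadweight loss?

Competitive equilibrium: 51.5 − 6.4q = 37 + 2.75q → q* = 1.5847, p* = 41.3579.
At the floor p = 45.3, quantity demanded = (51.5 − 45.3)/6.4 = 0.9688.
Sellers' marginal cost at q' = 0.9688: 37 + 2.75·0.9688 = 39.6642.
Δq = 1.5847 − 0.9688 = 0.6159; wedge = 45.3 − 39.6642 = 5.6358.
The triangle = ½ × 0.6159 × 5.6358 = 1.74.

1.74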